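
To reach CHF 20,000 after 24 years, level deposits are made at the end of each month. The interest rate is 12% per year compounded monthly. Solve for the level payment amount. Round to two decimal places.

CHF 12.08

Level ordinary annuity; solve FV = PMT × [((1+r)^n − 1)/r] for PMT.
Periodic rate r = 0.12/12 per month; n is counted in months.
With n = 288: PMT = 20,000 / ([((1+r)^n − 1)/r]) = CHF 12.08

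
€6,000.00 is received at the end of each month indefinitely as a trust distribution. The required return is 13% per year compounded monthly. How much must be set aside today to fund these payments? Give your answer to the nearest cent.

€553,846.15

Periodic rate r = 0.13/12 per month.
Level perpetuity: PV = PMT / r = 6,000 / (0.13/12) = €553,846.15.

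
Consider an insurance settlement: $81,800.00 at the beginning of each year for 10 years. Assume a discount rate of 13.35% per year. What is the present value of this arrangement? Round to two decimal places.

This is an annuity due: 10 payments of $81,800.00 at the beginning of each year.
Periodic rate r = 0.1335 per year.
PV = PMT × [(1 − (1+r)^−n)/r] × (1+r) = 81,800 × [1 − (1+r)^−10] / r × (1+r) = $496,163.02

$496,163.02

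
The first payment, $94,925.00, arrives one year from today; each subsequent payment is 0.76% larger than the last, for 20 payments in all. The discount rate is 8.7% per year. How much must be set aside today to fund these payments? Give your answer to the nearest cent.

Periodic rate r = 0.087 per year.
Growing ordinary annuity: PV = PMT₁ × [1 − ((1+g)/(1+r))^n] / (r − g) = 94,925 × [1 − ((1+0.0076)/(1+r))^20] / (r − 0.0076) = $933,268.76.

$933,268.76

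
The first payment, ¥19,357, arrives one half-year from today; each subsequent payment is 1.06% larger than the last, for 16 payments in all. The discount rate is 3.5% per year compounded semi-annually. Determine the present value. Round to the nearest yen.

Periodic rate r = 0.035/2 per half-year; n is counted in half-years.
Growing ordinary annuity: PV = PMT₁ × [1 − ((1+g)/(1+r))^n] / (r − g) = 19,357 × [1 − ((1+0.0106)/(1+r))^16] / (r − 0.0106) = ¥289,384.

¥289,384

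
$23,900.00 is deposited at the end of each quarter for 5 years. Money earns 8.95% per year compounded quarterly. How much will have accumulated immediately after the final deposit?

This is an ordinary annuity: 20 deposits of $23,900.00 at the end of each quarter.
Periodic rate r = 0.0895/4 per quarter; n is counted in quarters.
FV = PMT × [((1+r)^n − 1)/r] = 23,900 × [(1+r)^20 − 1] / r = $594,640.76

$594,640.76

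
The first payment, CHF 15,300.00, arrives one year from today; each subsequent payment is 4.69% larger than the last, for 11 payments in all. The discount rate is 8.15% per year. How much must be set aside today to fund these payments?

CHF 132,967.14

Periodic rate r = 0.0815 per year.
Growing ordinary annuity: PV = PMT₁ × [1 − ((1+g)/(1+r))^n] / (r − g) = 15,300 × [1 − ((1+0.0469)/(1+r))^11] / (r − 0.0469) = CHF 132,967.14.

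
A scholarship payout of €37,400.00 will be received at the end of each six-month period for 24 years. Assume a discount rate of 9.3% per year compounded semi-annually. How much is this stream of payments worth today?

€713,532.51

This is an ordinary annuity: 48 payments of €37,400.00 at the end of each six-month period.
Periodic rate r = 0.093/2 per half-year; n is counted in half-years.
PV = PMT × [(1 − (1+r)^−n)/r] = 37,400 × [1 − (1+r)^−48] / r = €713,532.51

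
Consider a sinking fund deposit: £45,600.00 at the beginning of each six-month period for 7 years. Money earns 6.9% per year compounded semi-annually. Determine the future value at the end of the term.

£831,042.94

This is an annuity due: 14 deposits of £45,600.00 at the beginning of each six-month period.
Periodic rate r = 0.069/2 per half-year; n is counted in half-years.
FV = PMT × [((1+r)^n − 1)/r] × (1+r) = 45,600 × [(1+r)^14 − 1] / r × (1+r) = £831,042.94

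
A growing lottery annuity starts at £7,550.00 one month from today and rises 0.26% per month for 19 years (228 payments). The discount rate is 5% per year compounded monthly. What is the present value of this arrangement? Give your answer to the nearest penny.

£1,443,452.27

Periodic rate r = 0.05/12 per month; n is counted in months.
Growing ordinary annuity: PV = PMT₁ × [1 − ((1+g)/(1+r))^n] / (r − g) = 7,550 × [1 − ((1+0.0026)/(1+r))^228] / (r − 0.0026) = £1,443,452.27.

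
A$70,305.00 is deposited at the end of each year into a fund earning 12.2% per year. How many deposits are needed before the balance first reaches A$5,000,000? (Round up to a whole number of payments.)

Periodic rate r = 0.122 per year.
Ordinary annuity FV: 5,000,000 = 70,305 × [((1+r)^n − 1)/r].
(1+r)^n = 1 + 5,000,000 × r / 70,305, so n = ln(1 + 5,000,000·r/70,305) / ln(1+r) = 19.72.
Round up to a whole number of payments: n = 20.

20 payments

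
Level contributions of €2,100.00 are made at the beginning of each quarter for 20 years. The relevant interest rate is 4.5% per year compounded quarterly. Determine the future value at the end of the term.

€273,197.27

This is an annuity due: 80 deposits of €2,100.00 at the beginning of each quarter.
Periodic rate r = 0.045/4 per quarter; n is counted in quarters.
FV = PMT × [((1+r)^n − 1)/r] × (1+r) = 2,100 × [(1+r)^80 − 1] / r × (1+r) = €273,197.27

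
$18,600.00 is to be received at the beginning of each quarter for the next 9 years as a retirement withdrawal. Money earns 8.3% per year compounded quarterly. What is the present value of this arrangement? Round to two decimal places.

This is an annuity due: 36 payments of $18,600.00 at the beginning of each quarter.
Periodic rate r = 0.083/4 per quarter; n is counted in quarters.
PV = PMT × [(1 − (1+r)^−n)/r] × (1+r) = 18,600 × [1 − (1+r)^−36] / r × (1+r) = $478,151.73

$478,151.73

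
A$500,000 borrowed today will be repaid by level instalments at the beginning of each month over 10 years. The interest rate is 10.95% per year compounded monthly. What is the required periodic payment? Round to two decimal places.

A$6,811.20

Level annuity due; solve PV = PMT × [(1 − (1+r)^−n)/r] × (1+r) for PMT.
Periodic rate r = 0.1095/12 per month; n is counted in months.
With n = 120: PMT = 500,000 / ([(1 − (1+r)^−n)/r] × (1+r)) = A$6,811.20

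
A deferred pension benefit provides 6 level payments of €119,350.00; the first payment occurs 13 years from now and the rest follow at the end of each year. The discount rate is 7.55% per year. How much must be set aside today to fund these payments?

Ordinary annuity of 6 payments, first payment at period 13.
Periodic rate r = 0.0755 per year.
The ordinary-annuity PV formula values the stream one period before the first payment (period 12); discount that back 12 periods:
PV₀ = 119,350 × [1 − (1+r)^−6] / r × (1+r)^−12 = €233,540.44

€233,540.44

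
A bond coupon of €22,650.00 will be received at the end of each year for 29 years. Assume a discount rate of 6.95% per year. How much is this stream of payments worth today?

€279,464.81

This is an ordinary annuity: 29 payments of €22,650.00 at the end of each year.
Periodic rate r = 0.0695 per year.
PV = PMT × [(1 − (1+r)^−n)/r] = 22,650 × [1 − (1+r)^−29] / r = €279,464.81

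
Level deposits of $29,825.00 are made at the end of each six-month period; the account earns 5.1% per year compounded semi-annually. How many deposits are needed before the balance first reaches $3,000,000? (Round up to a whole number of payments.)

Periodic rate r = 0.051/2 per half-year; n is counted in half-years.
Ordinary annuity FV: 3,000,000 = 29,825 × [((1+r)^n − 1)/r].
(1+r)^n = 1 + 3,000,000 × r / 29,825, so n = ln(1 + 3,000,000·r/29,825) / ln(1+r) = 50.48.
Round up to a whole number of payments: n = 51.

51 payments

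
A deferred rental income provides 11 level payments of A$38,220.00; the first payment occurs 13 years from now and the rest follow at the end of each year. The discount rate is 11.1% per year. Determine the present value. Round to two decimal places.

A$66,776.61

Ordinary annuity of 11 payments, first payment at period 13.
Periodic rate r = 0.111 per year.
The ordinary-annuity PV formula values the stream one period before the first payment (period 12); discount that back 12 periods:
PV₀ = 38,220 × [1 − (1+r)^−11] / r × (1+r)^−12 = A$66,776.61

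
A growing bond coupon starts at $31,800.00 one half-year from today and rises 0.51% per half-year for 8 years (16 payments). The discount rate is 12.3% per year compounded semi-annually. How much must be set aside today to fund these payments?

Periodic rate r = 0.123/2 per half-year; n is counted in half-years.
Growing ordinary annuity: PV = PMT₁ × [1 − ((1+g)/(1+r))^n] / (r − g) = 31,800 × [1 − ((1+0.0051)/(1+r))^16] / (r − 0.0051) = $328,446.08.

$328,446.08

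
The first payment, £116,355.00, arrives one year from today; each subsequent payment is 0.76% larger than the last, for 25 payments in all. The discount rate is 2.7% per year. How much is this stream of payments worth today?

£2,274,396.09

Periodic rate r = 0.027 per year.
Growing ordinary annuity: PV = PMT₁ × [1 − ((1+g)/(1+r))^n] / (r − g) = 116,355 × [1 − ((1+0.0076)/(1+r))^25] / (r − 0.0076) = £2,274,396.09.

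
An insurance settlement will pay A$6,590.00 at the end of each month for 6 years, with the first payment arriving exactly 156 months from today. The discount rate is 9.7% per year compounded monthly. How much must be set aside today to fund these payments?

A$102,970.50

Ordinary annuity of 72 payments, first payment at period 156.
Periodic rate r = 0.097/12 per month; n is counted in months.
The ordinary-annuity PV formula values the stream one period before the first payment (period 155); discount that back 155 periods:
PV₀ = 6,590 × [1 − (1+r)^−72] / r × (1+r)^−155 = A$102,970.50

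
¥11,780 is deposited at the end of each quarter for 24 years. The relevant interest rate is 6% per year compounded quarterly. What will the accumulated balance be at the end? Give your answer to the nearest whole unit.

This is an ordinary annuity: 96 deposits of ¥11,780 at the end of each quarter.
Periodic rate r = 0.06/4 per quarter; n is counted in quarters.
FV = PMT × [((1+r)^n − 1)/r] = 11,780 × [(1+r)^96 − 1] / r = ¥2,494,064

¥2,494,064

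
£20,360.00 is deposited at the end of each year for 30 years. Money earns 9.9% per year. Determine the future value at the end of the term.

This is an ordinary annuity: 30 deposits of £20,360.00 at the end of each year.
Periodic rate r = 0.099 per year.
FV = PMT × [((1+r)^n − 1)/r] = 20,360 × [(1+r)^30 − 1] / r = £3,286,336.33

£3,286,336.33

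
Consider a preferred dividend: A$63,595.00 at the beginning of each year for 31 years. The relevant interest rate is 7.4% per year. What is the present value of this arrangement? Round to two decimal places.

A$822,047.01

This is an annuity due: 31 payments of A$63,595.00 at the beginning of each year.
Periodic rate r = 0.074 per year.
PV = PMT × [(1 − (1+r)^−n)/r] × (1+r) = 63,595 × [1 − (1+r)^−31] / r × (1+r) = A$822,047.01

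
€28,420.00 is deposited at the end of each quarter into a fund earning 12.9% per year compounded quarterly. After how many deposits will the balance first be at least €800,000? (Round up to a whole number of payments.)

Periodic rate r = 0.129/4 per quarter; n is counted in quarters.
Ordinary annuity FV: 800,000 = 28,420 × [((1+r)^n − 1)/r].
(1+r)^n = 1 + 800,000 × r / 28,420, so n = ln(1 + 800,000·r/28,420) / ln(1+r) = 20.35.
Round up to a whole number of payments: n = 21.

21 payments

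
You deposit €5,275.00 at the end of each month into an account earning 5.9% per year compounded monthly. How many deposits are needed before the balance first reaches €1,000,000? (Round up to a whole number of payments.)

135 payments

Periodic rate r = 0.059/12 per month; n is counted in months.
Ordinary annuity FV: 1,000,000 = 5,275 × [((1+r)^n − 1)/r].
(1+r)^n = 1 + 1,000,000 × r / 5,275, so n = ln(1 + 1,000,000·r/5,275) / ln(1+r) = 134.28.
Round up to a whole number of payments: n = 135.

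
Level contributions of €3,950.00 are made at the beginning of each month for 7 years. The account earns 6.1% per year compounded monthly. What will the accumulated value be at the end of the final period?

€414,707.28

This is an annuity due: 84 deposits of €3,950.00 at the beginning of each month.
Periodic rate r = 0.061/12 per month; n is counted in months.
FV = PMT × [((1+r)^n − 1)/r] × (1+r) = 3,950 × [(1+r)^84 − 1] / r × (1+r) = €414,707.28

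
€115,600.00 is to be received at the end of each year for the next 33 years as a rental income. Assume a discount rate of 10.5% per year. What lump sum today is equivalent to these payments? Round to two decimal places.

This is an ordinary annuity: 33 payments of €115,600.00 at the end of each year.
Periodic rate r = 0.105 per year.
PV = PMT × [(1 − (1+r)^−n)/r] = 115,600 × [1 − (1+r)^−33] / r = €1,060,137.99

€1,060,137.99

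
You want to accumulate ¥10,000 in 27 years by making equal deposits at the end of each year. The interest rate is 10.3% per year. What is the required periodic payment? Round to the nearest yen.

Level ordinary annuity; solve FV = PMT × [((1+r)^n − 1)/r] for PMT.
Periodic rate r = 0.103 per year.
With n = 27: PMT = 10,000 / ([((1+r)^n − 1)/r]) = ¥79

¥79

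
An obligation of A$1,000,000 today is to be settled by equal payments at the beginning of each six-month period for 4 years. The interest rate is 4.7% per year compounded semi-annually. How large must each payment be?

A$135,394.98

Level annuity due; solve PV = PMT × [(1 − (1+r)^−n)/r] × (1+r) for PMT.
Periodic rate r = 0.047/2 per half-year; n is counted in half-years.
With n = 8: PMT = 1,000,000 / ([(1 − (1+r)^−n)/r] × (1+r)) = A$135,394.98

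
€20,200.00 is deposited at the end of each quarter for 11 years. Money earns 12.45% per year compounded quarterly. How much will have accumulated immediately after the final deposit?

This is an ordinary annuity: 44 deposits of €20,200.00 at the end of each quarter.
Periodic rate r = 0.1245/4 per quarter; n is counted in quarters.
FV = PMT × [((1+r)^n − 1)/r] = 20,200 × [(1+r)^44 − 1] / r = €1,851,003.62

€1,851,003.62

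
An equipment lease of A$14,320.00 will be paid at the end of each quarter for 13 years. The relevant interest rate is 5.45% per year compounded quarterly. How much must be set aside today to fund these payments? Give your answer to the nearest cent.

This is an ordinary annuity: 52 payments of A$14,320.00 at the end of each quarter.
Periodic rate r = 0.0545/4 per quarter; n is counted in quarters.
PV = PMT × [(1 − (1+r)^−n)/r] = 14,320 × [1 − (1+r)^−52] / r = A$531,029.69

A$531,029.69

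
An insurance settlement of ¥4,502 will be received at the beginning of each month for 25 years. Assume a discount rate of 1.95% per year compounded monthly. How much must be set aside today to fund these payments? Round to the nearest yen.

¥1,070,018

This is an annuity due: 300 payments of ¥4,502 at the beginning of each month.
Periodic rate r = 0.0195/12 per month; n is counted in months.
PV = PMT × [(1 − (1+r)^−n)/r] × (1+r) = 4,502 × [1 − (1+r)^−300] / r × (1+r) = ¥1,070,018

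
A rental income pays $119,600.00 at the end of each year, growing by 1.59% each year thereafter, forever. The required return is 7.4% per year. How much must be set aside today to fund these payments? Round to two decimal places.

$2,058,519.79

Periodic rate r = 0.074 per year.
Growing perpetuity (Gordon): PV = PMT₁ / (r − g) = 119,600 / (r − 0.0159) = $2,058,519.79.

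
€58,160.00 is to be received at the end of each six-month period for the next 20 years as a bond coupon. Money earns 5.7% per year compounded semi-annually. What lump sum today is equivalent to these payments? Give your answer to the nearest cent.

This is an ordinary annuity: 40 payments of €58,160.00 at the end of each six-month period.
Periodic rate r = 0.057/2 per half-year; n is counted in half-years.
PV = PMT × [(1 − (1+r)^−n)/r] = 58,160 × [1 − (1+r)^−40] / r = €1,377,557.98

€1,377,557.98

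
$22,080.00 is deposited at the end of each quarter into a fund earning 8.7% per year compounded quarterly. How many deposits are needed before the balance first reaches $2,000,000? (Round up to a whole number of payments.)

51 payments

Periodic rate r = 0.087/4 per quarter; n is counted in quarters.
Ordinary annuity FV: 2,000,000 = 22,080 × [((1+r)^n − 1)/r].
(1+r)^n = 1 + 2,000,000 × r / 22,080, so n = ln(1 + 2,000,000·r/22,080) / ln(1+r) = 50.59.
Round up to a whole number of payments: n = 51.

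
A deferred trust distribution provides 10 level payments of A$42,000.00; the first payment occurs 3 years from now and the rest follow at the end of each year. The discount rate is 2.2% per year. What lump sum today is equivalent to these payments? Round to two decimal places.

A$357,450.25

Ordinary annuity of 10 payments, first payment at period 3.
Periodic rate r = 0.022 per year.
The ordinary-annuity PV formula values the stream one period before the first payment (period 2); discount that back 2 periods:
PV₀ = 42,000 × [1 − (1+r)^−10] / r × (1+r)^−2 = A$357,450.25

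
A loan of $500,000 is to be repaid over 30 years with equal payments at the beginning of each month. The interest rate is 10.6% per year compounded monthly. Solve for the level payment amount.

Level annuity due; solve PV = PMT × [(1 − (1+r)^−n)/r] × (1+r) for PMT.
Periodic rate r = 0.106/12 per month; n is counted in months.
With n = 360: PMT = 500,000 / ([(1 − (1+r)^−n)/r] × (1+r)) = $4,570.74

$4,570.74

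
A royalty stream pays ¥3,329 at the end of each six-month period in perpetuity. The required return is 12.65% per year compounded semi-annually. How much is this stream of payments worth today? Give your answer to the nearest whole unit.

¥52,632

Periodic rate r = 0.1265/2 per half-year.
Level perpetuity: PV = PMT / r = 3,329 / (0.1265/2) = ¥52,632.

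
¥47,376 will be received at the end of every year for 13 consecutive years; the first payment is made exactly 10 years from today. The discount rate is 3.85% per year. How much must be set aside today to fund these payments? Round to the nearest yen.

Ordinary annuity of 13 payments, first payment at period 10.
Periodic rate r = 0.0385 per year.
The ordinary-annuity PV formula values the stream one period before the first payment (period 9); discount that back 9 periods:
PV₀ = 47,376 × [1 − (1+r)^−13] / r × (1+r)^−9 = ¥339,882

¥339,882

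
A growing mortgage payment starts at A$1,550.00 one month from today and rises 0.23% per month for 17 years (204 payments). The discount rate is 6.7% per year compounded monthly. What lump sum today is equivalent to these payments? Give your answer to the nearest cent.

Periodic rate r = 0.067/12 per month; n is counted in months.
Growing ordinary annuity: PV = PMT₁ × [1 − ((1+g)/(1+r))^n] / (r − g) = 1,550 × [1 − ((1+0.0023)/(1+r))^204] / (r − 0.0023) = A$229,828.81.

A$229,828.81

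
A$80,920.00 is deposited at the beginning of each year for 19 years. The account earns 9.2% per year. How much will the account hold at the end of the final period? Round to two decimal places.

A$4,153,044.85

This is an annuity due: 19 deposits of A$80,920.00 at the beginning of each year.
Periodic rate r = 0.092 per year.
FV = PMT × [((1+r)^n − 1)/r] × (1+r) = 80,920 × [(1+r)^19 − 1] / r × (1+r) = A$4,153,044.85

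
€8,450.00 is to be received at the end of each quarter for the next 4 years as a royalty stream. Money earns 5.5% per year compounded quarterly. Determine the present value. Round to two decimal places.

This is an ordinary annuity: 16 payments of €8,450.00 at the end of each quarter.
Periodic rate r = 0.055/4 per quarter; n is counted in quarters.
PV = PMT × [(1 − (1+r)^−n)/r] = 8,450 × [1 − (1+r)^−16] / r = €120,621.45

€120,621.45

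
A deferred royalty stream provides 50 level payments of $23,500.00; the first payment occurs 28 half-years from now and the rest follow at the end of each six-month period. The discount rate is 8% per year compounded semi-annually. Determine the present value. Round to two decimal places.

Ordinary annuity of 50 payments, first payment at period 28.
Periodic rate r = 0.08/2 per half-year; n is counted in half-years.
The ordinary-annuity PV formula values the stream one period before the first payment (period 27); discount that back 27 periods:
PV₀ = 23,500 × [1 − (1+r)^−50] / r × (1+r)^−27 = $175,083.87

$175,083.87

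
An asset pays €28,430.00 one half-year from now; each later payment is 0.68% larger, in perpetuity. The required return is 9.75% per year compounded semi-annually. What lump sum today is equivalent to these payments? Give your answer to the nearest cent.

€677,711.56

Periodic rate r = 0.0975/2 per half-year.
Growing perpetuity (Gordon): PV = PMT₁ / (r − g) = 28,430 / (r − 0.0068) = €677,711.56.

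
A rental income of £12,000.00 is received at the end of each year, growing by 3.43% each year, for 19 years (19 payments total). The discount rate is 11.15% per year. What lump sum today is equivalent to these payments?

£115,852.01

Periodic rate r = 0.1115 per year.
Growing ordinary annuity: PV = PMT₁ × [1 − ((1+g)/(1+r))^n] / (r − g) = 12,000 × [1 − ((1+0.0343)/(1+r))^19] / (r − 0.0343) = £115,852.01.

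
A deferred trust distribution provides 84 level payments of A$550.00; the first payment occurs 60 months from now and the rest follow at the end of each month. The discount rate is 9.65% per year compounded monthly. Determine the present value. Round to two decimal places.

A$20,880.22

Ordinary annuity of 84 payments, first payment at period 60.
Periodic rate r = 0.0965/12 per month; n is counted in months.
The ordinary-annuity PV formula values the stream one period before the first payment (period 59); discount that back 59 periods:
PV₀ = 550 × [1 − (1+r)^−84] / r × (1+r)^−59 = A$20,880.22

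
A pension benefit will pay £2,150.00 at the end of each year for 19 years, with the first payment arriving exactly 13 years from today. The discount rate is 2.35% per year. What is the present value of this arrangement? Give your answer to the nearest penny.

Ordinary annuity of 19 payments, first payment at period 13.
Periodic rate r = 0.0235 per year.
The ordinary-annuity PV formula values the stream one period before the first payment (period 12); discount that back 12 periods:
PV₀ = 2,150 × [1 − (1+r)^−19] / r × (1+r)^−12 = £24,704.07

£24,704.07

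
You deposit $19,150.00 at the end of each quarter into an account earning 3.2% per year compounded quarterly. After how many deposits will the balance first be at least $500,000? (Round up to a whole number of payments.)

24 payments

Periodic rate r = 0.032/4 per quarter; n is counted in quarters.
Ordinary annuity FV: 500,000 = 19,150 × [((1+r)^n − 1)/r].
(1+r)^n = 1 + 500,000 × r / 19,150, so n = ln(1 + 500,000·r/19,150) / ln(1+r) = 23.81.
Round up to a whole number of payments: n = 24.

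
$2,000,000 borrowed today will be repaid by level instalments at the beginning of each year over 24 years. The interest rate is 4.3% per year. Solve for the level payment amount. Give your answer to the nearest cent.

Level annuity due; solve PV = PMT × [(1 − (1+r)^−n)/r] × (1+r) for PMT.
Periodic rate r = 0.043 per year.
With n = 24: PMT = 2,000,000 / ([(1 − (1+r)^−n)/r] × (1+r)) = $129,658.23

$129,658.23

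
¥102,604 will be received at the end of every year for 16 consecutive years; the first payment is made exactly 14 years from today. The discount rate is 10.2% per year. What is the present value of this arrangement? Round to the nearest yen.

¥224,421

Ordinary annuity of 16 payments, first payment at period 14.
Periodic rate r = 0.102 per year.
The ordinary-annuity PV formula values the stream one period before the first payment (period 13); discount that back 13 periods:
PV₀ = 102,604 × [1 − (1+r)^−16] / r × (1+r)^−13 = ¥224,421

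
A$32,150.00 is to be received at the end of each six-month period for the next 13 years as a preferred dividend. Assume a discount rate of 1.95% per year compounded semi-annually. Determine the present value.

A$735,218.63

This is an ordinary annuity: 26 payments of A$32,150.00 at the end of each six-month period.
Periodic rate r = 0.0195/2 per half-year; n is counted in half-years.
PV = PMT × [(1 − (1+r)^−n)/r] = 32,150 × [1 − (1+r)^−26] / r = A$735,218.63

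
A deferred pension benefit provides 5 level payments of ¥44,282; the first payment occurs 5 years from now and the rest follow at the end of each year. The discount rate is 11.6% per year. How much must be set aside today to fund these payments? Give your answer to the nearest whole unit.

¥103,936

Ordinary annuity of 5 payments, first payment at period 5.
Periodic rate r = 0.116 per year.
The ordinary-annuity PV formula values the stream one period before the first payment (period 4); discount that back 4 periods:
PV₀ = 44,282 × [1 − (1+r)^−5] / r × (1+r)^−4 = ¥103,936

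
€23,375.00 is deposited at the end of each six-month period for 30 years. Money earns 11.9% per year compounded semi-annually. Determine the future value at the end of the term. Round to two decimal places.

€12,204,873.45

This is an ordinary annuity: 60 deposits of €23,375.00 at the end of each six-month period.
Periodic rate r = 0.119/2 per half-year; n is counted in half-years.
FV = PMT × [((1+r)^n − 1)/r] = 23,375 × [(1+r)^60 − 1] / r = €12,204,873.45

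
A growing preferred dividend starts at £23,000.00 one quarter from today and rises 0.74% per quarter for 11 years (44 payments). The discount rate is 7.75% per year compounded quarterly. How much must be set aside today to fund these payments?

£778,729.04

Periodic rate r = 0.0775/4 per quarter; n is counted in quarters.
Growing ordinary annuity: PV = PMT₁ × [1 − ((1+g)/(1+r))^n] / (r − g) = 23,000 × [1 − ((1+0.0074)/(1+r))^44] / (r − 0.0074) = £778,729.04.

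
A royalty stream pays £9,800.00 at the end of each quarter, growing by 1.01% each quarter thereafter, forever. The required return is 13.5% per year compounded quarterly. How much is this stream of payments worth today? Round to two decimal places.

£414,376.32

Periodic rate r = 0.135/4 per quarter.
Growing perpetuity (Gordon): PV = PMT₁ / (r − g) = 9,800 / (r − 0.0101) = £414,376.32.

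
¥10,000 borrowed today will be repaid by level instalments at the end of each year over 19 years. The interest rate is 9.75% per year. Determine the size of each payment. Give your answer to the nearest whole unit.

Level ordinary annuity; solve PV = PMT × [(1 − (1+r)^−n)/r] for PMT.
Periodic rate r = 0.0975 per year.
With n = 19: PMT = 10,000 / ([(1 − (1+r)^−n)/r]) = ¥1,176

¥1,176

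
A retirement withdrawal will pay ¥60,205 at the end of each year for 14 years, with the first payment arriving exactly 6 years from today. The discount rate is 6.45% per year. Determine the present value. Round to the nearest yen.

Ordinary annuity of 14 payments, first payment at period 6.
Periodic rate r = 0.0645 per year.
The ordinary-annuity PV formula values the stream one period before the first payment (period 5); discount that back 5 periods:
PV₀ = 60,205 × [1 − (1+r)^−14] / r × (1+r)^−5 = ¥398,234

¥398,234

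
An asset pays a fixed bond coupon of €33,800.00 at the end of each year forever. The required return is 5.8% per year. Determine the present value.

€582,758.62

Periodic rate r = 0.058 per year.
Level perpetuity: PV = PMT / r = 33,800 / (0.058) = €582,758.62.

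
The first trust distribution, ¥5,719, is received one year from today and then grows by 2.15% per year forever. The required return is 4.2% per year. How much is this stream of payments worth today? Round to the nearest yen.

Periodic rate r = 0.042 per year.
Growing perpetuity (Gordon): PV = PMT₁ / (r − g) = 5,719 / (r − 0.0215) = ¥278,976.

¥278,976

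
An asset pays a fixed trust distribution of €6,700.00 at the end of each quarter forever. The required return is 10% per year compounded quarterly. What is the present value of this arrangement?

€268,000.00

Periodic rate r = 0.1/4 per quarter.
Level perpetuity: PV = PMT / r = 6,700 / (0.1/4) = €268,000.00.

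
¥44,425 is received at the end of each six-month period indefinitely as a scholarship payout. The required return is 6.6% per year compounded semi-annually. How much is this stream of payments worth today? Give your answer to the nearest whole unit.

¥1,346,212

Periodic rate r = 0.066/2 per half-year.
Level perpetuity: PV = PMT / r = 44,425 / (0.066/2) = ¥1,346,212.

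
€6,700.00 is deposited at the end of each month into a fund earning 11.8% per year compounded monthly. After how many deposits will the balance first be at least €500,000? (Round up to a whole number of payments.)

57 payments

Periodic rate r = 0.118/12 per month; n is counted in months.
Ordinary annuity FV: 500,000 = 6,700 × [((1+r)^n − 1)/r].
(1+r)^n = 1 + 500,000 × r / 6,700, so n = ln(1 + 500,000·r/6,700) / ln(1+r) = 56.24.
Round up to a whole number of payments: n = 57.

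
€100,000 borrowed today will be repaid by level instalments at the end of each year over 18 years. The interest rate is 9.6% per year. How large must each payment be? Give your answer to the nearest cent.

Level ordinary annuity; solve PV = PMT × [(1 − (1+r)^−n)/r] for PMT.
Periodic rate r = 0.096 per year.
With n = 18: PMT = 100,000 / ([(1 − (1+r)^−n)/r]) = €11,881.90

€11,881.90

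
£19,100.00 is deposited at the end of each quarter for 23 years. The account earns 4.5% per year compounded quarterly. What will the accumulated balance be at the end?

£3,054,108.40

This is an ordinary annuity: 92 deposits of £19,100.00 at the end of each quarter.
Periodic rate r = 0.045/4 per quarter; n is counted in quarters.
FV = PMT × [((1+r)^n − 1)/r] = 19,100 × [(1+r)^92 − 1] / r = £3,054,108.40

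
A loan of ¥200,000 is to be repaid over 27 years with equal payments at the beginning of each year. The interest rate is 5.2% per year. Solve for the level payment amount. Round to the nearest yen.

¥13,260

Level annuity due; solve PV = PMT × [(1 − (1+r)^−n)/r] × (1+r) for PMT.
Periodic rate r = 0.052 per year.
With n = 27: PMT = 200,000 / ([(1 − (1+r)^−n)/r] × (1+r)) = ¥13,260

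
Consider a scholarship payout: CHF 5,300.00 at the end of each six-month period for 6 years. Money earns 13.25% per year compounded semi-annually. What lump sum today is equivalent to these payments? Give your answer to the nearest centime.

CHF 42,950.58

This is an ordinary annuity: 12 payments of CHF 5,300.00 at the end of each six-month period.
Periodic rate r = 0.1325/2 per half-year; n is counted in half-years.
PV = PMT × [(1 − (1+r)^−n)/r] = 5,300 × [1 − (1+r)^−12] / r = CHF 42,950.58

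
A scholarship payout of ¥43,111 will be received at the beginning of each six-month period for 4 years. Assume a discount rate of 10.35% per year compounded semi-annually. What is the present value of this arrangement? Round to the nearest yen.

¥290,993

This is an annuity due: 8 payments of ¥43,111 at the beginning of each six-month period.
Periodic rate r = 0.1035/2 per half-year; n is counted in half-years.
PV = PMT × [(1 − (1+r)^−n)/r] × (1+r) = 43,111 × [1 − (1+r)^−8] / r × (1+r) = ¥290,993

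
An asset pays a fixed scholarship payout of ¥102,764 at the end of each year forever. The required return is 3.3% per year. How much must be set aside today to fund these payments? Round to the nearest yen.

Periodic rate r = 0.033 per year.
Level perpetuity: PV = PMT / r = 102,764 / (0.033) = ¥3,114,061.

¥3,114,061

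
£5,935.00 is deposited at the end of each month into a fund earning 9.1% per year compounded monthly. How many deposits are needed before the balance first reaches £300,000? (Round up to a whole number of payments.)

43 payments

Periodic rate r = 0.091/12 per month; n is counted in months.
Ordinary annuity FV: 300,000 = 5,935 × [((1+r)^n − 1)/r].
(1+r)^n = 1 + 300,000 × r / 5,935, so n = ln(1 + 300,000·r/5,935) / ln(1+r) = 42.95.
Round up to a whole number of payments: n = 43.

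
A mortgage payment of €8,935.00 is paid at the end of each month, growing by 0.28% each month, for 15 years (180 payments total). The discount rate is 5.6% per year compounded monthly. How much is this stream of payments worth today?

€1,361,709.87

Periodic rate r = 0.056/12 per month; n is counted in months.
Growing ordinary annuity: PV = PMT₁ × [1 − ((1+g)/(1+r))^n] / (r − g) = 8,935 × [1 − ((1+0.0028)/(1+r))^180] / (r − 0.0028) = €1,361,709.87.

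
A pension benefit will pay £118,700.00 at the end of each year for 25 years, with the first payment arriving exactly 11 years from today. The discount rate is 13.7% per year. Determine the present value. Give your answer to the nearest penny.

Ordinary annuity of 25 payments, first payment at period 11.
Periodic rate r = 0.137 per year.
The ordinary-annuity PV formula values the stream one period before the first payment (period 10); discount that back 10 periods:
PV₀ = 118,700 × [1 − (1+r)^−25] / r × (1+r)^−10 = £230,267.31

£230,267.31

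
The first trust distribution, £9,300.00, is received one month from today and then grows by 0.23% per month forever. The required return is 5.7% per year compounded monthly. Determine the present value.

£3,795,918.37

Periodic rate r = 0.057/12 per month.
Growing perpetuity (Gordon): PV = PMT₁ / (r − g) = 9,300 / (r − 0.0023) = £3,795,918.37.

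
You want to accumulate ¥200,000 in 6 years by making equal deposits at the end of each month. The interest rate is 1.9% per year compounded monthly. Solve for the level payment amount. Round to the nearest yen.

Level ordinary annuity; solve FV = PMT × [((1+r)^n − 1)/r] for PMT.
Periodic rate r = 0.019/12 per month; n is counted in months.
With n = 72: PMT = 200,000 / ([((1+r)^n − 1)/r]) = ¥2,625

¥2,625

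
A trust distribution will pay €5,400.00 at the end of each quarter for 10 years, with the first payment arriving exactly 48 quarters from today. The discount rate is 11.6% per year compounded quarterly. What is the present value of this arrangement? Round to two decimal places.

Ordinary annuity of 40 payments, first payment at period 48.
Periodic rate r = 0.116/4 per quarter; n is counted in quarters.
The ordinary-annuity PV formula values the stream one period before the first payment (period 47); discount that back 47 periods:
PV₀ = 5,400 × [1 − (1+r)^−40] / r × (1+r)^−47 = €33,098.64

€33,098.64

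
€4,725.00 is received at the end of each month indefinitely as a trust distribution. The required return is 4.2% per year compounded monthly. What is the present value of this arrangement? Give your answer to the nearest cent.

Periodic rate r = 0.042/12 per month.
Level perpetuity: PV = PMT / r = 4,725 / (0.042/12) = €1,350,000.00.

€1,350,000.00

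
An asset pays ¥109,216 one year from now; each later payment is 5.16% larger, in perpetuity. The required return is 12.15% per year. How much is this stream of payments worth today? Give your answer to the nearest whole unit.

Periodic rate r = 0.1215 per year.
Growing perpetuity (Gordon): PV = PMT₁ / (r − g) = 109,216 / (r − 0.0516) = ¥1,562,461.

¥1,562,461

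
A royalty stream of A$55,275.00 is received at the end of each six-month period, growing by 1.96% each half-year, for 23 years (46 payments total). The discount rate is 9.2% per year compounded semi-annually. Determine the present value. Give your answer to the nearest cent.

A$1,447,739.81

Periodic rate r = 0.092/2 per half-year; n is counted in half-years.
Growing ordinary annuity: PV = PMT₁ × [1 − ((1+g)/(1+r))^n] / (r − g) = 55,275 × [1 − ((1+0.0196)/(1+r))^46] / (r − 0.0196) = A$1,447,739.81.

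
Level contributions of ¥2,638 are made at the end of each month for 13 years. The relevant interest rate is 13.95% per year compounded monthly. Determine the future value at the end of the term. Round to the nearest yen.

This is an ordinary annuity: 156 deposits of ¥2,638 at the end of each month.
Periodic rate r = 0.1395/12 per month; n is counted in months.
FV = PMT × [((1+r)^n − 1)/r] = 2,638 × [(1+r)^156 − 1] / r = ¥1,150,070

¥1,150,070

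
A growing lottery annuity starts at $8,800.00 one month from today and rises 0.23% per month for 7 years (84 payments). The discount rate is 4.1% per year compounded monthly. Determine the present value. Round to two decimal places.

$703,672.13

Periodic rate r = 0.041/12 per month; n is counted in months.
Growing ordinary annuity: PV = PMT₁ × [1 − ((1+g)/(1+r))^n] / (r − g) = 8,800 × [1 − ((1+0.0023)/(1+r))^84] / (r − 0.0023) = $703,672.13.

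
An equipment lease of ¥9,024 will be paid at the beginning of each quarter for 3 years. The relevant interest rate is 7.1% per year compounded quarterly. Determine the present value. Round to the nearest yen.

¥98,482

This is an annuity due: 12 payments of ¥9,024 at the beginning of each quarter.
Periodic rate r = 0.071/4 per quarter; n is counted in quarters.
PV = PMT × [(1 − (1+r)^−n)/r] × (1+r) = 9,024 × [1 − (1+r)^−12] / r × (1+r) = ¥98,482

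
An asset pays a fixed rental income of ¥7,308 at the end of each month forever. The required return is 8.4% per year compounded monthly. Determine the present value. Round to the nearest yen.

¥1,044,000

Periodic rate r = 0.084/12 per month.
Level perpetuity: PV = PMT / r = 7,308 / (0.084/12) = ¥1,044,000.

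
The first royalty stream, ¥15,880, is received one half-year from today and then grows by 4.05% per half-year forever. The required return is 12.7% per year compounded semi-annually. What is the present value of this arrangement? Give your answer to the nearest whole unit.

¥690,435

Periodic rate r = 0.127/2 per half-year.
Growing perpetuity (Gordon): PV = PMT₁ / (r − g) = 15,880 / (r − 0.0405) = ¥690,435.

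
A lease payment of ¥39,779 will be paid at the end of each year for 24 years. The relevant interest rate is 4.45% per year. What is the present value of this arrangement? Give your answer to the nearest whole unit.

¥579,504

This is an ordinary annuity: 24 payments of ¥39,779 at the end of each year.
Periodic rate r = 0.0445 per year.
PV = PMT × [(1 − (1+r)^−n)/r] = 39,779 × [1 − (1+r)^−24] / r = ¥579,504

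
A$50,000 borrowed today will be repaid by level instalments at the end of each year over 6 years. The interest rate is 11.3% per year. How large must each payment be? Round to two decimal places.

Level ordinary annuity; solve PV = PMT × [(1 − (1+r)^−n)/r] for PMT.
Periodic rate r = 0.113 per year.
With n = 6: PMT = 50,000 / ([(1 − (1+r)^−n)/r]) = A$11,921.15

A$11,921.15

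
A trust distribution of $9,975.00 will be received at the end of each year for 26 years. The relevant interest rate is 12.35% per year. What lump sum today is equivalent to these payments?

$76,857.71

This is an ordinary annuity: 26 payments of $9,975.00 at the end of each year.
Periodic rate r = 0.1235 per year.
PV = PMT × [(1 − (1+r)^−n)/r] = 9,975 × [1 − (1+r)^−26] / r = $76,857.71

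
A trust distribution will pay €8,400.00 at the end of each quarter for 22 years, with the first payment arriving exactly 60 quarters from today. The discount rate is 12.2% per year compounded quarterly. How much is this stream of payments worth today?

Ordinary annuity of 88 payments, first payment at period 60.
Periodic rate r = 0.122/4 per quarter; n is counted in quarters.
The ordinary-annuity PV formula values the stream one period before the first payment (period 59); discount that back 59 periods:
PV₀ = 8,400 × [1 − (1+r)^−88] / r × (1+r)^−59 = €43,463.41

€43,463.41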